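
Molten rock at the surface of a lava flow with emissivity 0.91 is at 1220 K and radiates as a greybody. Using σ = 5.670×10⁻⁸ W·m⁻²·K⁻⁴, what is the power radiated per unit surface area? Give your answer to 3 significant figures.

I ≈ 1.14×10⁵ W/m²

Stefan–Boltzmann: I = εσT⁴ = 0.91 × 5.670×10⁻⁸ × (1220)⁴ = 1.14×10⁵ W/m².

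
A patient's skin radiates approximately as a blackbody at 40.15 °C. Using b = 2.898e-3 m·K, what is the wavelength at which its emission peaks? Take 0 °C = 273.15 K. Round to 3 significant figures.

T = 40.15 °C + 273.15 = 313.30 K.
Wien's displacement law: λ_max = b/T = (2.898×10⁻³ m·K)/(313.30 K) = 9.250×10⁻⁶ m.
That is 9.25 μm, in the infrared range.

λ_max ≈ 9.25 μm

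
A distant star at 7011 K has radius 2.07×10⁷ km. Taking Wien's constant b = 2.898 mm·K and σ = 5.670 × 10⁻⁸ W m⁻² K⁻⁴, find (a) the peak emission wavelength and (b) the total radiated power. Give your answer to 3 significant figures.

λ_max ≈ 413 nm; P ≈ 7.38×10²⁹ W

(a) λ_max = b/T = 2.898×10⁻³/7011 = 4.134×10⁻⁷ m = 413 nm.
Surface area A = 4πR² = 4π(2.07×10¹⁰ m)² = 5.38456×10²¹ m².
(b) P = σAT⁴ = 5.670×10⁻⁸×5.38456×10²¹×(7011)⁴ = 7.38×10²⁹ W.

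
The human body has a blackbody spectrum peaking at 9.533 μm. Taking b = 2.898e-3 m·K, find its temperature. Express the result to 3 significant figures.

Wien's law gives T = b/λ_max = (2.898×10⁻³ m·K)/(9.533×10⁻⁶ m) = 304 K.

T ≈ 304 K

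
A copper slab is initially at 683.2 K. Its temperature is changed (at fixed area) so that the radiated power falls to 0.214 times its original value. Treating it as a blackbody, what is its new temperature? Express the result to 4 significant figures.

P ∝ T⁴, so T₂/T₁ = (P₂/P₁)^(1/4) = (0.214)^(1/4) = 0.680148.
T₂ = 683.2 × 0.680148 = 464.7 K.

T₂ ≈ 464.7 K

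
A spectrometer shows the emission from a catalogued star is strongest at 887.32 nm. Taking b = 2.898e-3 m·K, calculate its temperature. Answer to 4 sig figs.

Wien's law gives T = b/λ_max = (2.898×10⁻³ m·K)/(8.8732×10⁻⁷ m) = 3266 K.

T ≈ 3266 K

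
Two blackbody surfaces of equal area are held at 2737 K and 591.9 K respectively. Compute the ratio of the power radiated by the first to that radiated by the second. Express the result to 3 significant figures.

With equal areas, P₁/P₂ = (T₁/T₂)⁴ = (2737/591.9)⁴ = 457.

P₁/P₂ ≈ 457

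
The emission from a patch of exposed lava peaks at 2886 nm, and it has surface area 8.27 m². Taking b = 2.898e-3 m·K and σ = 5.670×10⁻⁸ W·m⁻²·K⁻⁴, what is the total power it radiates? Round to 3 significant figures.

P ≈ 4.77×10⁵ W

Wien's law: T = b/λ_max = 2.898×10⁻³/2.886×10⁻⁶ = 1004.16 K.
Area A = 8.27 m².
Then P = σAT⁴ = 5.670×10⁻⁸×8.27×(1004.16)⁴ = 4.77×10⁵ W.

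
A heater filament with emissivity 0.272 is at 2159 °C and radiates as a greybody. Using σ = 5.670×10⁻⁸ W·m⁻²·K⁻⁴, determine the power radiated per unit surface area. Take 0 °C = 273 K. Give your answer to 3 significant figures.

I ≈ 5.40×10⁵ W/m²

T = 2159 °C + 273 = 2432 K.
Stefan–Boltzmann: I = εσT⁴ = 0.272 × 5.670×10⁻⁸ × (2432)⁴ = 5.40×10⁵ W/m².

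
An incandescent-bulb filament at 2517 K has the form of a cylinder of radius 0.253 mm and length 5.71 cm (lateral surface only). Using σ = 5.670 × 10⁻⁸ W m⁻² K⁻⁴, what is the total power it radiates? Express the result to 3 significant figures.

Lateral area A = 2πrL = 2π×2.53×10⁻⁴×0.0571 = 9.07688×10⁻⁵ m².
P = σAT⁴ = 5.670×10⁻⁸ × 9.07688×10⁻⁵ × (2517)⁴ = 207 W.

P ≈ 207 W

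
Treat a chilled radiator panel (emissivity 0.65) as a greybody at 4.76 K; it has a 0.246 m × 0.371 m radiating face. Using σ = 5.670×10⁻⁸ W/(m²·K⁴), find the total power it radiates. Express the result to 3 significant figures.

P ≈ 1.73×10⁻⁶ W

Area A = 0.246 × 0.371 = 0.091266 m².
P = εσAT⁴ = 0.65 × 5.670×10⁻⁸ × 0.091266 × (4.76)⁴ = 1.73×10⁻⁶ W.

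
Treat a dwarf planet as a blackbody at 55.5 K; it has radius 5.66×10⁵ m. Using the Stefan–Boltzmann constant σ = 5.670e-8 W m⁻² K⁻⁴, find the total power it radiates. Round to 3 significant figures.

Surface area A = 4πR² = 4π(5.66×10⁵ m)² = 4.02571×10¹² m².
P = σAT⁴ = 5.670×10⁻⁸ × 4.02571×10¹² × (55.5)⁴ = 2.17×10¹² W.

P ≈ 2.17×10¹² W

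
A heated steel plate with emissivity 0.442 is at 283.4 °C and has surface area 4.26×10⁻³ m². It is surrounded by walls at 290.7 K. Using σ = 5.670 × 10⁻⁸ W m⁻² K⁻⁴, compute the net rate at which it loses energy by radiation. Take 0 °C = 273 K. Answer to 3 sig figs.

T = 283.4 °C + 273 = 556.4 K.
Area A = 4.26×10⁻³ m².
Net radiated power P_net = εσA(T⁴ − T₀⁴) = 0.442×5.670×10⁻⁸×4.26×10⁻³×(556.4⁴ − 290.7⁴).
T⁴ − T₀⁴ = 9.58404×10¹⁰ − 7.14135×10⁹ = 8.86990×10¹⁰ K⁴, so P_net = 9.47 W.

Net loss ≈ 9.47 W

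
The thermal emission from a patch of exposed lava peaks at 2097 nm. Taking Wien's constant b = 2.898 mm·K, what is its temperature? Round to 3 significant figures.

Wien's law gives T = b/λ_max = (2.898×10⁻³ m·K)/(2.097×10⁻⁶ m) = 1.38×10³ K.

T ≈ 1.38×10³ K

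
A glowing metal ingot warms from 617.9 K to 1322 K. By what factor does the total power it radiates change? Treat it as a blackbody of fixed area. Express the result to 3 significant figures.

P₂/P₁ ≈ 21.0

P ∝ T⁴, so P₂/P₁ = (T₂/T₁)⁴ = (1322/617.9)⁴ = (2.13950)⁴ = 21.0.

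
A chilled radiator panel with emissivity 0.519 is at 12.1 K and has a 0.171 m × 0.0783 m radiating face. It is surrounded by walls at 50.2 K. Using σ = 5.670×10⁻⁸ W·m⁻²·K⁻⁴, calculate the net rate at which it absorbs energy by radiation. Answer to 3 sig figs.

Net gain ≈ 2.49×10⁻³ W

Area A = 0.171 × 0.0783 = 0.0133893 m².
Net radiated power P_net = εσA(T⁴ − T₀⁴) = 0.519×5.670×10⁻⁸×0.0133893×(12.1⁴ − 50.2⁴).
T⁴ − T₀⁴ = 21435.9 − 6.35060×10⁶ = -6.32916×10⁶ K⁴, so P_net = -2.49×10⁻³ W — negative, meaning a net gain of 2.49×10⁻³ W.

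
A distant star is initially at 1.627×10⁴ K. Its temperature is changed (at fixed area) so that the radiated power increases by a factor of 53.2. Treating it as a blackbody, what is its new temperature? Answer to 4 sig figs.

P ∝ T⁴, so T₂/T₁ = (P₂/P₁)^(1/4) = (53.2)^(1/4) = 2.70071.
T₂ = 1.627×10⁴ × 2.70071 = 4.394×10⁴ K.

T₂ ≈ 4.394×10⁴ K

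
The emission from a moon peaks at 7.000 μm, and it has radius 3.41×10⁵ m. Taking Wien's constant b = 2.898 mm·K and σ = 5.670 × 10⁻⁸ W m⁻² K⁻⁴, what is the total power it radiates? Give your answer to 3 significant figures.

Wien's law: T = b/λ_max = 2.898×10⁻³/7.000×10⁻⁶ = 414.000 K.
Surface area A = 4πR² = 4π(3.41×10⁵ m)² = 1.46123×10¹² m².
Then P = σAT⁴ = 5.670×10⁻⁸×1.46123×10¹²×(414.000)⁴ = 2.43×10¹⁵ W.

P ≈ 2.43×10¹⁵ W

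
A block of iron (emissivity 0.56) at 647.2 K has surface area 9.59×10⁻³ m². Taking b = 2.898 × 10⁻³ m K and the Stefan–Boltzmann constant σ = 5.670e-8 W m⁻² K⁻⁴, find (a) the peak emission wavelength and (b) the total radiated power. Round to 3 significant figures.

(a) λ_max = b/T = 2.898×10⁻³/647.2 = 4.478×10⁻⁶ m = 4.48 μm.
Area A = 9.59×10⁻³ m².
(b) P = εσAT⁴ = 0.56×5.670×10⁻⁸×9.59×10⁻³×(647.2)⁴ = 53.4 W.

λ_max ≈ 4.48 μm; P ≈ 53.4 W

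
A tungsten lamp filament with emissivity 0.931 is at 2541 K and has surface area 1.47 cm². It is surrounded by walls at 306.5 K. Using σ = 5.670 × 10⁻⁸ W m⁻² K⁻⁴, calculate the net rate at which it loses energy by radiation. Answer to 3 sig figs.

Net loss ≈ 323 W

Area A = 1.47 cm² = 1.47×10⁻⁴ m².
Net radiated power P_net = εσA(T⁴ − T₀⁴) = 0.931×5.670×10⁻⁸×1.47×10⁻⁴×(2541⁴ − 306.5⁴).
T⁴ − T₀⁴ = 4.16887×10¹³ − 8.82515×10⁹ = 4.16799×10¹³ K⁴, so P_net = 323 W.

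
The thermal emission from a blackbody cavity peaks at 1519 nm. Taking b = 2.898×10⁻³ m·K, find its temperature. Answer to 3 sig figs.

T ≈ 1.91×10³ K

Wien's law gives T = b/λ_max = (2.898×10⁻³ m·K)/(1.519×10⁻⁶ m) = 1.91×10³ K.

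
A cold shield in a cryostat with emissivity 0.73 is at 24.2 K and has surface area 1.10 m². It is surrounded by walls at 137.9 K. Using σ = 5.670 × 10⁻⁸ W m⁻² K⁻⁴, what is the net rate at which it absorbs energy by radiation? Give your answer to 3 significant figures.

Area A = 1.10 m².
Net radiated power P_net = εσA(T⁴ − T₀⁴) = 0.73×5.670×10⁻⁸×1.10×(24.2⁴ − 137.9⁴).
T⁴ − T₀⁴ = 3.42974×10⁵ − 3.61624×10⁸ = -3.61281×10⁸ K⁴, so P_net = -16.4 W — negative, meaning a net gain of 16.4 W.

Net gain ≈ 16.4 W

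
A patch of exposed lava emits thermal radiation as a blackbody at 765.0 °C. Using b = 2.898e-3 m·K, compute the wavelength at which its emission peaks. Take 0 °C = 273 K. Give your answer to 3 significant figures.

T = 765.0 °C + 273 = 1038.0 K.
Wien's displacement law: λ_max = b/T = (2.898×10⁻³ m·K)/(1038.0 K) = 2.792×10⁻⁶ m.
That is 2.79 μm, in the infrared range.

λ_max ≈ 2.79 μm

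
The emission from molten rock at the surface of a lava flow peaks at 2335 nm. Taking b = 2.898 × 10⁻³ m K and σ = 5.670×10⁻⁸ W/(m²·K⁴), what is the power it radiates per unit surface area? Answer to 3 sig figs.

Wien's law: T = b/λ_max = 2.898×10⁻³/2.335×10⁻⁶ = 1241.11 K.
Then I = σT⁴ = 5.670×10⁻⁸×(1241.11)⁴ = 1.35×10⁵ W/m².

I ≈ 1.35×10⁵ W/m²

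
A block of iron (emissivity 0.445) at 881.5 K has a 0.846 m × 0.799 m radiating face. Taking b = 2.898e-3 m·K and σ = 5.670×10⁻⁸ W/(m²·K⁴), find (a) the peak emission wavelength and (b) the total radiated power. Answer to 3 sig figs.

λ_max ≈ 3.29 μm; P ≈ 1.03×10⁴ W

(a) λ_max = b/T = 2.898×10⁻³/881.5 = 3.288×10⁻⁶ m = 3.29 μm.
Area A = 0.846 × 0.799 = 0.675954 m².
(b) P = εσAT⁴ = 0.445×5.670×10⁻⁸×0.675954×(881.5)⁴ = 1.03×10⁴ W.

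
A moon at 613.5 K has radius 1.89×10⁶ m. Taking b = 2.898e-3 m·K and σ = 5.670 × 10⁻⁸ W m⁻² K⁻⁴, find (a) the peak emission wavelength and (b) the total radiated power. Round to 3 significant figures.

(a) λ_max = b/T = 2.898×10⁻³/613.5 = 4.724×10⁻⁶ m = 4.72 μm.
Surface area A = 4πR² = 4π(1.89×10⁶ m)² = 4.48883×10¹³ m².
(b) P = σAT⁴ = 5.670×10⁻⁸×4.48883×10¹³×(613.5)⁴ = 3.61×10¹⁷ W.

λ_max ≈ 4.72 μm; P ≈ 3.61×10¹⁷ W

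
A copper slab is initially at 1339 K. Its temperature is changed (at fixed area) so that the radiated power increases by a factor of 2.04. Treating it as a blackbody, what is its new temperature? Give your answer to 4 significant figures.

P ∝ T⁴, so T₂/T₁ = (P₂/P₁)^(1/4) = (2.04)^(1/4) = 1.19511.
T₂ = 1339 × 1.19511 = 1600 K.

T₂ ≈ 1600 K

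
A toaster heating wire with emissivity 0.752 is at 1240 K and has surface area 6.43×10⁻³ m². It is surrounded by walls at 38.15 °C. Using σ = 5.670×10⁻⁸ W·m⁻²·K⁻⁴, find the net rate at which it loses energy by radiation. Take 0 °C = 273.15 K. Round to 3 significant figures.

Net loss ≈ 646 W

Surroundings: T = 38.15 °C + 273.15 = 311.30 K.
Area A = 6.43×10⁻³ m².
Net radiated power P_net = εσA(T⁴ − T₀⁴) = 0.752×5.670×10⁻⁸×6.43×10⁻³×(1240⁴ − 311.30⁴).
T⁴ − T₀⁴ = 2.36421×10¹² − 9.39110×10⁹ = 2.35482×10¹² K⁴, so P_net = 646 W.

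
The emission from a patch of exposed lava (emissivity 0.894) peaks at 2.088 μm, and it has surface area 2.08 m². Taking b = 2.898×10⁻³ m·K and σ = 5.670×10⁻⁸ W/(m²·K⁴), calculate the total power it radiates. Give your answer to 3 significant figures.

P ≈ 3.91×10⁵ W

Wien's law: T = b/λ_max = 2.898×10⁻³/2.088×10⁻⁶ = 1387.93 K.
Area A = 2.08 m².
Then P = εσAT⁴ = 0.894×5.670×10⁻⁸×2.08×(1387.93)⁴ = 3.91×10⁵ W.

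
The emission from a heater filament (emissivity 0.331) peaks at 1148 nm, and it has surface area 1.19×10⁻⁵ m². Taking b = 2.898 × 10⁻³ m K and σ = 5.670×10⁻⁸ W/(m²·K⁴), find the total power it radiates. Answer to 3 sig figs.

P ≈ 9.07 W

Wien's law: T = b/λ_max = 2.898×10⁻³/1.148×10⁻⁶ = 2524.39 K.
Area A = 1.19×10⁻⁵ m².
Then P = εσAT⁴ = 0.331×5.670×10⁻⁸×1.19×10⁻⁵×(2524.39)⁴ = 9.07 W.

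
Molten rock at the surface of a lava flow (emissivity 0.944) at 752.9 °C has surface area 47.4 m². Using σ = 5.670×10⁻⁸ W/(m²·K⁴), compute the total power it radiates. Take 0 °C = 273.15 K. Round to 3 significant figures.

T = 752.9 °C + 273.15 = 1026.05 K.
Area A = 47.4 m².
P = εσAT⁴ = 0.944 × 5.670×10⁻⁸ × 47.4 × (1026.05)⁴ = 2.81×10⁶ W.

P ≈ 2.81×10⁶ W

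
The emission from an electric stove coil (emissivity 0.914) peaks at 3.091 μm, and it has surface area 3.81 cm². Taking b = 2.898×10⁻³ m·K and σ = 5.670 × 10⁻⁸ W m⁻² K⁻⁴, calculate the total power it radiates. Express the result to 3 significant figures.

Wien's law: T = b/λ_max = 2.898×10⁻³/3.091×10⁻⁶ = 937.561 K.
Area A = 3.81 cm² = 3.81×10⁻⁴ m².
Then P = εσAT⁴ = 0.914×5.670×10⁻⁸×3.81×10⁻⁴×(937.561)⁴ = 15.3 W.

P ≈ 15.3 W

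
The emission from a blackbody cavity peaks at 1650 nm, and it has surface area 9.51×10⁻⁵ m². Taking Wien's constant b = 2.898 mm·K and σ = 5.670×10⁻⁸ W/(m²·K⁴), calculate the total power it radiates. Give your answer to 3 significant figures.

Wien's law: T = b/λ_max = 2.898×10⁻³/1.650×10⁻⁶ = 1756.36 K.
Area A = 9.51×10⁻⁵ m².
Then P = σAT⁴ = 5.670×10⁻⁸×9.51×10⁻⁵×(1756.36)⁴ = 51.3 W.

P ≈ 51.3 W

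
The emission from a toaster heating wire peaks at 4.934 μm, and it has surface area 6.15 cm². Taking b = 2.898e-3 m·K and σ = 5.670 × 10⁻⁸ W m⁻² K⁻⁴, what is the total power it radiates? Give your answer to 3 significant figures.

P ≈ 4.15 W

Wien's law: T = b/λ_max = 2.898×10⁻³/4.934×10⁻⁶ = 587.353 K.
Area A = 6.15 cm² = 6.15×10⁻⁴ m².
Then P = σAT⁴ = 5.670×10⁻⁸×6.15×10⁻⁴×(587.353)⁴ = 4.15 W.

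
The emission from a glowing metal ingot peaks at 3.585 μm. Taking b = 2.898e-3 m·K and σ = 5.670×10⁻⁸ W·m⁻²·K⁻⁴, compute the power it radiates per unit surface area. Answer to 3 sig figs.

Wien's law: T = b/λ_max = 2.898×10⁻³/3.585×10⁻⁶ = 808.368 K.
Then I = σT⁴ = 5.670×10⁻⁸×(808.368)⁴ = 2.42×10⁴ W/m².

I ≈ 2.42×10⁴ W/m²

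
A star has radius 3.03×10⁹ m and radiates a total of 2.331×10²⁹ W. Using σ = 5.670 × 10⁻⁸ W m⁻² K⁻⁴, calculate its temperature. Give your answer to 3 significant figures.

Surface area A = 4πR² = 4π(3.03×10⁹ m)² = 1.15371×10²⁰ m².
P = σAT⁴ ⇒ T = (P/(σA))^(1/4) = (2.331×10²⁹/(5.670×10⁻⁸×1.15371×10²⁰))^(1/4) = 1.37×10⁴ K.

T ≈ 1.37×10⁴ K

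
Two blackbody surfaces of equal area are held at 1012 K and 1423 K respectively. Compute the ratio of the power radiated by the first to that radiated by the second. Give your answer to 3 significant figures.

With equal areas, P₁/P₂ = (T₁/T₂)⁴ = (1012/1423)⁴ = 0.256.

P₁/P₂ ≈ 0.256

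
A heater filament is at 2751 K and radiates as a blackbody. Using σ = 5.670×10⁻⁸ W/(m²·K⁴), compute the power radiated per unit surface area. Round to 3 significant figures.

I ≈ 3.25×10⁶ W/m²

Stefan–Boltzmann: I = σT⁴ = 5.670×10⁻⁸ × (2751)⁴ = 3.25×10⁶ W/m².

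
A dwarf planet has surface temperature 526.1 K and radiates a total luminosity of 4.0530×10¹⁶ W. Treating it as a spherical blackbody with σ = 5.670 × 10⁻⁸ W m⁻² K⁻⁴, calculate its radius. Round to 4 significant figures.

R ≈ 8.617×10⁵ m

L = 4πR²σT⁴ ⇒ R = √(L/(4πσT⁴)).
σT⁴ = 4343.66 W/m², so R = √(4.0530×10¹⁶/(4π×4343.66)) = 8.617×10⁵ m.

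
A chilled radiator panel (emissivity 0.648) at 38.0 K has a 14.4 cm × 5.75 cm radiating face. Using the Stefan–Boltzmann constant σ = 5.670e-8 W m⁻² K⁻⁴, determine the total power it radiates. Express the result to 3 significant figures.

Area A = 0.144 × 0.0575 = 8.28×10⁻³ m².
P = εσAT⁴ = 0.648 × 5.670×10⁻⁸ × 8.28×10⁻³ × (38.0)⁴ = 6.34×10⁻⁴ W.

P ≈ 6.34×10⁻⁴ W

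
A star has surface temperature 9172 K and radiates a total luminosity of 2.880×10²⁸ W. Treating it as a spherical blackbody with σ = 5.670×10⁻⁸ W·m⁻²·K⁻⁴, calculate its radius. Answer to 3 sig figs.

L = 4πR²σT⁴ ⇒ R = √(L/(4πσT⁴)).
σT⁴ = 4.01272×10⁸ W/m², so R = √(2.880×10²⁸/(4π×4.01272×10⁸)) = 2.39×10⁹ m.

R ≈ 2.39×10⁹ m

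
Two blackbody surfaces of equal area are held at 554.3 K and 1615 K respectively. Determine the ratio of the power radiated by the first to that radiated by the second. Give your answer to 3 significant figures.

P₁/P₂ ≈ 0.0139

With equal areas, P₁/P₂ = (T₁/T₂)⁴ = (554.3/1615)⁴ = 0.0139.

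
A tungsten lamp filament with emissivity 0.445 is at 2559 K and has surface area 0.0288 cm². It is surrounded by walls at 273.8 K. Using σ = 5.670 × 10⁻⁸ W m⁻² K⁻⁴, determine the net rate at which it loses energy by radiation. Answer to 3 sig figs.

Net loss ≈ 3.12 W

Area A = 0.0288 cm² = 2.88×10⁻⁶ m².
Net radiated power P_net = εσA(T⁴ − T₀⁴) = 0.445×5.670×10⁻⁸×2.88×10⁻⁶×(2559⁴ − 273.8⁴).
T⁴ − T₀⁴ = 4.28826×10¹³ − 5.61997×10⁹ = 4.28770×10¹³ K⁴, so P_net = 3.12 W.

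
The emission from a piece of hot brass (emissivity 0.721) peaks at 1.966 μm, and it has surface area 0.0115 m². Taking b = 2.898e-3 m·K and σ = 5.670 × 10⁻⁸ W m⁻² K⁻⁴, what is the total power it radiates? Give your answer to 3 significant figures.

P ≈ 2.22×10³ W

Wien's law: T = b/λ_max = 2.898×10⁻³/1.966×10⁻⁶ = 1474.06 K.
Area A = 0.0115 m².
Then P = εσAT⁴ = 0.721×5.670×10⁻⁸×0.0115×(1474.06)⁴ = 2.22×10³ W.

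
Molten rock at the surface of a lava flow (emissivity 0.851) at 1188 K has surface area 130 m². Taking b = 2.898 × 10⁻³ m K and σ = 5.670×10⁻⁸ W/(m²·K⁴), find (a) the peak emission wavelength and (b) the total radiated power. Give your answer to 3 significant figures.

λ_max ≈ 2.44 μm; P ≈ 1.25×10⁷ W

(a) λ_max = b/T = 2.898×10⁻³/1188 = 2.439×10⁻⁶ m = 2.44 μm.
Area A = 130 m².
(b) P = εσAT⁴ = 0.851×5.670×10⁻⁸×130×(1188)⁴ = 1.25×10⁷ W.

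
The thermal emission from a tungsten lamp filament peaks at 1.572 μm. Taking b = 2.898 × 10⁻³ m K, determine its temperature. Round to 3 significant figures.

Wien's law gives T = b/λ_max = (2.898×10⁻³ m·K)/(1.572×10⁻⁶ m) = 1.84×10³ K.

T ≈ 1.84×10³ K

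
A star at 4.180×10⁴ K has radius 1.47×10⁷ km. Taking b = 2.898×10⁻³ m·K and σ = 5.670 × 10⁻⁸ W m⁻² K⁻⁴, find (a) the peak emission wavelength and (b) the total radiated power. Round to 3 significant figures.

(a) λ_max = b/T = 2.898×10⁻³/4.180×10⁴ = 6.933×10⁻⁸ m = 69.3 nm.
Surface area A = 4πR² = 4π(1.47×10¹⁰ m)² = 2.71547×10²¹ m².
(b) P = σAT⁴ = 5.670×10⁻⁸×2.71547×10²¹×(4.180×10⁴)⁴ = 4.70×10³² W.

λ_max ≈ 69.3 nm; P ≈ 4.70×10³² W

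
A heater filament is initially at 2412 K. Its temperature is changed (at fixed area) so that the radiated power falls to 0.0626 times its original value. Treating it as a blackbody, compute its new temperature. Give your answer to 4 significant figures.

T₂ ≈ 1206 K

P ∝ T⁴, so T₂/T₁ = (P₂/P₁)^(1/4) = (0.0626)^(1/4) = 0.500200.
T₂ = 2412 × 0.500200 = 1206 K.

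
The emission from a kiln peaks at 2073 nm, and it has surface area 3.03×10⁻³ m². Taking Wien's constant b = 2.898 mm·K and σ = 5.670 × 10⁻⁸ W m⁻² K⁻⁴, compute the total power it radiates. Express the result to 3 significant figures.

P ≈ 656 W

Wien's law: T = b/λ_max = 2.898×10⁻³/2.073×10⁻⁶ = 1397.97 K.
Area A = 3.03×10⁻³ m².
Then P = σAT⁴ = 5.670×10⁻⁸×3.03×10⁻³×(1397.97)⁴ = 656 W.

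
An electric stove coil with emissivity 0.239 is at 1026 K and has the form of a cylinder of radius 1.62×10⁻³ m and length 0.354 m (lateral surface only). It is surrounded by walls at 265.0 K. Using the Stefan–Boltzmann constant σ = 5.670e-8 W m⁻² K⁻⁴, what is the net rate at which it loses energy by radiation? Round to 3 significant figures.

Lateral area A = 2πrL = 2π×1.62×10⁻³×0.354 = 3.60328×10⁻³ m².
Net radiated power P_net = εσA(T⁴ − T₀⁴) = 0.239×5.670×10⁻⁸×3.60328×10⁻³×(1026⁴ − 265.0⁴).
T⁴ − T₀⁴ = 1.10813×10¹² − 4.93155×10⁹ = 1.10320×10¹² K⁴, so P_net = 53.9 W.

Net loss ≈ 53.9 W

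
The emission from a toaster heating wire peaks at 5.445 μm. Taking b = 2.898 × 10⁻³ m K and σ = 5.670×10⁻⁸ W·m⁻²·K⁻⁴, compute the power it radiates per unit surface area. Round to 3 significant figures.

I ≈ 4.55×10³ W/m²

Wien's law: T = b/λ_max = 2.898×10⁻³/5.445×10⁻⁶ = 532.231 K.
Then I = σT⁴ = 5.670×10⁻⁸×(532.231)⁴ = 4.55×10³ W/m².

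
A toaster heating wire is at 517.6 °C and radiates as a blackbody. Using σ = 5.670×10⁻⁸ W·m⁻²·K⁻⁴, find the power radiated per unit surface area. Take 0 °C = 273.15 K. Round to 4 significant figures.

I ≈ 2.217×10⁴ W/m²

T = 517.6 °C + 273.15 = 790.75 K.
Stefan–Boltzmann: I = σT⁴ = 5.670×10⁻⁸ × (790.75)⁴ = 2.217×10⁴ W/m².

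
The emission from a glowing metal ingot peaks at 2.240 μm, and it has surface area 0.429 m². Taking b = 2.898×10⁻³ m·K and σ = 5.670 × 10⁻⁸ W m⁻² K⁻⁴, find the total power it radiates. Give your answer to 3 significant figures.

P ≈ 6.81×10⁴ W

Wien's law: T = b/λ_max = 2.898×10⁻³/2.240×10⁻⁶ = 1293.75 K.
Area A = 0.429 m².
Then P = σAT⁴ = 5.670×10⁻⁸×0.429×(1293.75)⁴ = 6.81×10⁴ W.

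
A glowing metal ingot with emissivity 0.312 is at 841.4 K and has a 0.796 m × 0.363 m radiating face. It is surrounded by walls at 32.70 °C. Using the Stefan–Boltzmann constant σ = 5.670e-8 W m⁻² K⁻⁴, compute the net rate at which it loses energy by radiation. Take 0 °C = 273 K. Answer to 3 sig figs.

Net loss ≈ 2.52×10³ W

Surroundings: T = 32.70 °C + 273 = 305.70 K.
Area A = 0.796 × 0.363 = 0.288948 m².
Net radiated power P_net = εσA(T⁴ − T₀⁴) = 0.312×5.670×10⁻⁸×0.288948×(841.4⁴ − 305.70⁴).
T⁴ − T₀⁴ = 5.01199×10¹¹ − 8.73337×10⁹ = 4.92466×10¹¹ K⁴, so P_net = 2.52×10³ W.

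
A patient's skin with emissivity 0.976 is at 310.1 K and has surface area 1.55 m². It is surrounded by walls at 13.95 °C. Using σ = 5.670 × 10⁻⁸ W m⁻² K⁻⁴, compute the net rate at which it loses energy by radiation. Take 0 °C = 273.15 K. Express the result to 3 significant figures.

Net loss ≈ 210 W

Surroundings: T = 13.95 °C + 273.15 = 287.10 K.
Area A = 1.55 m².
Net radiated power P_net = εσA(T⁴ − T₀⁴) = 0.976×5.670×10⁻⁸×1.55×(310.1⁴ − 287.10⁴).
T⁴ − T₀⁴ = 9.24713×10⁹ − 6.79411×10⁹ = 2.45302×10⁹ K⁴, so P_net = 210 W.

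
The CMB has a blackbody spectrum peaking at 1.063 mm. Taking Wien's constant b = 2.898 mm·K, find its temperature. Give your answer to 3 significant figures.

T ≈ 2.73 K

Wien's law gives T = b/λ_max = (2.898×10⁻³ m·K)/(1.063×10⁻³ m) = 2.73 K.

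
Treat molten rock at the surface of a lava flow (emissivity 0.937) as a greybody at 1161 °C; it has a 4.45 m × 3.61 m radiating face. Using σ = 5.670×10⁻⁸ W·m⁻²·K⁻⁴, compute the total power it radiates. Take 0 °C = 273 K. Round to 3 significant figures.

P ≈ 3.61×10⁶ W

T = 1161 °C + 273 = 1434 K.
Area A = 4.45 × 3.61 = 16.0645 m².
P = εσAT⁴ = 0.937 × 5.670×10⁻⁸ × 16.0645 × (1434)⁴ = 3.61×10⁶ W.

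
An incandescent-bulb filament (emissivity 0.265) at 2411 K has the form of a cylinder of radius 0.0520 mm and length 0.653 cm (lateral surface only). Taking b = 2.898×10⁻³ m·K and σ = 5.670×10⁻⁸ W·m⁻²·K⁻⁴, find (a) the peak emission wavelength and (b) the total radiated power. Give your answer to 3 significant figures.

λ_max ≈ 1.20×10³ nm; P ≈ 1.08 W

(a) λ_max = b/T = 2.898×10⁻³/2411 = 1.202×10⁻⁶ m = 1.20×10³ nm.
Lateral area A = 2πrL = 2π×5.20×10⁻⁵×6.53×10⁻³ = 2.13352×10⁻⁶ m².
(b) P = εσAT⁴ = 0.265×5.670×10⁻⁸×2.13352×10⁻⁶×(2411)⁴ = 1.08 W.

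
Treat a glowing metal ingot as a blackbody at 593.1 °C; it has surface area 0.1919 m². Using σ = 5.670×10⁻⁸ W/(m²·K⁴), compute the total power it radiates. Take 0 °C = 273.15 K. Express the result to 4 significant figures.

T = 593.1 °C + 273.15 = 866.25 K.
Area A = 0.1919 m².
P = σAT⁴ = 5.670×10⁻⁸ × 0.1919 × (866.25)⁴ = 6127 W.

P ≈ 6127 W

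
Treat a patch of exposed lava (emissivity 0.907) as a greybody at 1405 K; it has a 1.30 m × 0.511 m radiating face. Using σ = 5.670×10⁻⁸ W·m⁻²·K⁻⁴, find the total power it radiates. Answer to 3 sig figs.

P ≈ 1.33×10⁵ W

Area A = 1.30 × 0.511 = 0.6643 m².
P = εσAT⁴ = 0.907 × 5.670×10⁻⁸ × 0.6643 × (1405)⁴ = 1.33×10⁵ W.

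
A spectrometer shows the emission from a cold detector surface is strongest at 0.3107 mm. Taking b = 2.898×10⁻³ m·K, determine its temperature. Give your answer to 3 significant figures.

T ≈ 9.33 K

Wien's law gives T = b/λ_max = (2.898×10⁻³ m·K)/(3.107×10⁻⁴ m) = 9.33 K.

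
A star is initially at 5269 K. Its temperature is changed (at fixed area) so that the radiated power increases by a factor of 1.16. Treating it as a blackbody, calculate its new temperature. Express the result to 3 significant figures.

P ∝ T⁴, so T₂/T₁ = (P₂/P₁)^(1/4) = (1.16)^(1/4) = 1.03780.
T₂ = 5269 × 1.03780 = 5.47×10³ K.

T₂ ≈ 5.47×10³ K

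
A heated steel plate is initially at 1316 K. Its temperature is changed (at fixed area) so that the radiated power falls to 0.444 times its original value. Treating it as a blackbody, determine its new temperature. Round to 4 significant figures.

P ∝ T⁴, so T₂/T₁ = (P₂/P₁)^(1/4) = (0.444)^(1/4) = 0.816292.
T₂ = 1316 × 0.816292 = 1074 K.

T₂ ≈ 1074 K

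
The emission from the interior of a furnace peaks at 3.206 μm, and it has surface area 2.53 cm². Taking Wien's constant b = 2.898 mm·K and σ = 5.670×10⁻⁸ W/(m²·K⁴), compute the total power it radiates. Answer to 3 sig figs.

P ≈ 9.58 W

Wien's law: T = b/λ_max = 2.898×10⁻³/3.206×10⁻⁶ = 903.930 K.
Area A = 2.53 cm² = 2.53×10⁻⁴ m².
Then P = σAT⁴ = 5.670×10⁻⁸×2.53×10⁻⁴×(903.930)⁴ = 9.58 W.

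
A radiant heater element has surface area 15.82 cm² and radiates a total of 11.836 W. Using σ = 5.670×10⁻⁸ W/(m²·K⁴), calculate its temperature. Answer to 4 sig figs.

Area A = 15.82 cm² = 1.582×10⁻³ m².
P = σAT⁴ ⇒ T = (P/(σA))^(1/4) = (11.836/(5.670×10⁻⁸×1.582×10⁻³))^(1/4) = 602.7 K.

T ≈ 602.7 K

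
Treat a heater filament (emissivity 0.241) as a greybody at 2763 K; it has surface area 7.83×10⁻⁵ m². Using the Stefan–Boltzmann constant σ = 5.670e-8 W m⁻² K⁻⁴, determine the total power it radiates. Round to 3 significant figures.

P ≈ 62.4 W

Area A = 7.83×10⁻⁵ m².
P = εσAT⁴ = 0.241 × 5.670×10⁻⁸ × 7.83×10⁻⁵ × (2763)⁴ = 62.4 W.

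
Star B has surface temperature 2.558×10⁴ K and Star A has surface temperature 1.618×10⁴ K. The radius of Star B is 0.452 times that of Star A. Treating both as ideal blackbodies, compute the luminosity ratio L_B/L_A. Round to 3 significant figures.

L_B/L_A ≈ 1.28

L ∝ R²T⁴, so L_B/L_A = (R_B/R_A)²(T_B/T_A)⁴ = (0.452)² × (2.558×10⁴/1.618×10⁴)⁴ = 0.204304 × 6.24724 = 1.28.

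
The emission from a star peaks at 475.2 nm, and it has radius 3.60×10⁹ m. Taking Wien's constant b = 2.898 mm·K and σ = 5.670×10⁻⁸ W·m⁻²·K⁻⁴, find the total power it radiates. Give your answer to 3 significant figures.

Wien's law: T = b/λ_max = 2.898×10⁻³/4.752×10⁻⁷ = 6098.48 K.
Surface area A = 4πR² = 4π(3.60×10⁹ m)² = 1.62860×10²⁰ m².
Then P = σAT⁴ = 5.670×10⁻⁸×1.62860×10²⁰×(6098.48)⁴ = 1.28×10²⁸ W.

P ≈ 1.28×10²⁸ W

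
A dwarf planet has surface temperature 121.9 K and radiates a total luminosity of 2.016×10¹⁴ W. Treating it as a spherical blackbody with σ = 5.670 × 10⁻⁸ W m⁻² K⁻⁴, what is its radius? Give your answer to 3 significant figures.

R ≈ 1.13×10⁶ m

L = 4πR²σT⁴ ⇒ R = √(L/(4πσT⁴)).
σT⁴ = 12.5198 W/m², so R = √(2.016×10¹⁴/(4π×12.5198)) = 1.13×10⁶ m.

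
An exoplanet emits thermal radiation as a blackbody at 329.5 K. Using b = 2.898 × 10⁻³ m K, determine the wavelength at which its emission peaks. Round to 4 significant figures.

λ_max ≈ 8.795 μm

Wien's displacement law: λ_max = b/T = (2.898×10⁻³ m·K)/(329.5 K) = 8.7951×10⁻⁶ m.
That is 8.795 μm, in the infrared range.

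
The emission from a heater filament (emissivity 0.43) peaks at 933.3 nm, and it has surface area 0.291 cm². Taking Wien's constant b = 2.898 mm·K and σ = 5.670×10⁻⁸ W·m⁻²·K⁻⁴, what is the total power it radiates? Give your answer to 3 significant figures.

P ≈ 66.0 W

Wien's law: T = b/λ_max = 2.898×10⁻³/9.333×10⁻⁷ = 3105.11 K.
Area A = 0.291 cm² = 2.91×10⁻⁵ m².
Then P = εσAT⁴ = 0.43×5.670×10⁻⁸×2.91×10⁻⁵×(3105.11)⁴ = 66.0 W.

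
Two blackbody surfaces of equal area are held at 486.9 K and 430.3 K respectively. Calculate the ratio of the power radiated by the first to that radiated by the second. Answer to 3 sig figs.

P₁/P₂ ≈ 1.64

With equal areas, P₁/P₂ = (T₁/T₂)⁴ = (486.9/430.3)⁴ = 1.64.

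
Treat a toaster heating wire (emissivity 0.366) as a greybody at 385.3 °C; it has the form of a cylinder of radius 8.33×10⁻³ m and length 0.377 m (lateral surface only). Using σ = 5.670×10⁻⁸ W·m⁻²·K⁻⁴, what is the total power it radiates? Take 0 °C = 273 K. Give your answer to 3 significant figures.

T = 385.3 °C + 273 = 658.3 K.
Lateral area A = 2πrL = 2π×8.33×10⁻³×0.377 = 0.0197318 m².
P = εσAT⁴ = 0.366 × 5.670×10⁻⁸ × 0.0197318 × (658.3)⁴ = 76.9 W.

P ≈ 76.9 W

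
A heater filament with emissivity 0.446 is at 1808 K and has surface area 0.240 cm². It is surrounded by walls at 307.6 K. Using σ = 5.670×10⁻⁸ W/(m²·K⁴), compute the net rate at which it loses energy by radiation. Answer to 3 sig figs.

Net loss ≈ 6.48 W

Area A = 0.240 cm² = 2.40×10⁻⁵ m².
Net radiated power P_net = εσA(T⁴ − T₀⁴) = 0.446×5.670×10⁻⁸×2.40×10⁻⁵×(1808⁴ − 307.6⁴).
T⁴ − T₀⁴ = 1.06855×10¹³ − 8.95252×10⁹ = 1.06765×10¹³ K⁴, so P_net = 6.48 W.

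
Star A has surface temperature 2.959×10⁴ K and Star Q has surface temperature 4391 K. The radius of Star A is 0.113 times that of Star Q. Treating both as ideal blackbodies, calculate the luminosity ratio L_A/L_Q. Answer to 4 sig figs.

L ∝ R²T⁴, so L_A/L_Q = (R_A/R_Q)²(T_A/T_Q)⁴ = (0.113)² × (2.959×10⁴/4391)⁴ = 0.012769 × 2062.18 = 26.33.

L_A/L_Q ≈ 26.33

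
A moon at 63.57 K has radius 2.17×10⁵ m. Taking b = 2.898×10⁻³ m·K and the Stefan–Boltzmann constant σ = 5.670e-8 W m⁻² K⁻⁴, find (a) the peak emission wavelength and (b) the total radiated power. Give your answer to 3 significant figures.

λ_max ≈ 45.6 μm; P ≈ 5.48×10¹¹ W

(a) λ_max = b/T = 2.898×10⁻³/63.57 = 4.559×10⁻⁵ m = 45.6 μm.
Surface area A = 4πR² = 4π(2.17×10⁵ m)² = 5.91738×10¹¹ m².
(b) P = σAT⁴ = 5.670×10⁻⁸×5.91738×10¹¹×(63.57)⁴ = 5.48×10¹¹ W.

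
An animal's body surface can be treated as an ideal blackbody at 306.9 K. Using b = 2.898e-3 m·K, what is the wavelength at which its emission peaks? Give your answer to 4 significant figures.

Wien's displacement law: λ_max = b/T = (2.898×10⁻³ m·K)/(306.9 K) = 9.4428×10⁻⁶ m.
That is 9.443 μm, in the infrared range.

λ_max ≈ 9.443 μm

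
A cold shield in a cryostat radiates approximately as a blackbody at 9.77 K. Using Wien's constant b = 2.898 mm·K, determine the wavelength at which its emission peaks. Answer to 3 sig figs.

λ_max ≈ 0.297 mm

Wien's displacement law: λ_max = b/T = (2.898×10⁻³ m·K)/(9.77 K) = 2.966×10⁻⁴ m.
That is 0.297 mm, in the infrared range.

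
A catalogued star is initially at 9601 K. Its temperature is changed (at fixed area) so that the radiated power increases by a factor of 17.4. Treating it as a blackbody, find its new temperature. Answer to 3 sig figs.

P ∝ T⁴, so T₂/T₁ = (P₂/P₁)^(1/4) = (17.4)^(1/4) = 2.04238.
T₂ = 9601 × 2.04238 = 1.96×10⁴ K.

T₂ ≈ 1.96×10⁴ K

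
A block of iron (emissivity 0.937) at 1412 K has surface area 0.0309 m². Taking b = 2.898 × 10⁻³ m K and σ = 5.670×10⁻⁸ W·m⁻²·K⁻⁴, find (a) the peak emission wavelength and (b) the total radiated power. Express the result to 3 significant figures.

(a) λ_max = b/T = 2.898×10⁻³/1412 = 2.052×10⁻⁶ m = 2.05×10³ nm.
Area A = 0.0309 m².
(b) P = εσAT⁴ = 0.937×5.670×10⁻⁸×0.0309×(1412)⁴ = 6.53×10³ W.

λ_max ≈ 2.05×10³ nm; P ≈ 6.53×10³ W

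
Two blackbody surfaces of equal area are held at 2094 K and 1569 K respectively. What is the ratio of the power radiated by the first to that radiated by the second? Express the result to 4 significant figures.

With equal areas, P₁/P₂ = (T₁/T₂)⁴ = (2094/1569)⁴ = 3.173.

P₁/P₂ ≈ 3.173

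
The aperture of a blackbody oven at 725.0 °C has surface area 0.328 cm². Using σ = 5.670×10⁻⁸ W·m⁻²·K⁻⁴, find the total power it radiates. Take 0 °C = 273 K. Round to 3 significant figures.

P ≈ 1.84 W

T = 725.0 °C + 273 = 998.0 K.
Area A = 0.328 cm² = 3.28×10⁻⁵ m².
P = σAT⁴ = 5.670×10⁻⁸ × 3.28×10⁻⁵ × (998.0)⁴ = 1.84 W.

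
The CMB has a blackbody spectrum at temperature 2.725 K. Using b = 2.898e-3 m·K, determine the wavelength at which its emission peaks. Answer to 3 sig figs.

Wien's displacement law: λ_max = b/T = (2.898×10⁻³ m·K)/(2.725 K) = 1.063×10⁻³ m.
That is 1.06 mm, in the microwave range.

λ_max ≈ 1.06 mm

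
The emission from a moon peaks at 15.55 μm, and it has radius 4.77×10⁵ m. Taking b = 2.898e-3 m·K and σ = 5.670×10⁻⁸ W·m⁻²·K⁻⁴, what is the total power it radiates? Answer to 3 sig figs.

P ≈ 1.96×10¹⁴ W

Wien's law: T = b/λ_max = 2.898×10⁻³/1.555×10⁻⁵ = 186.367 K.
Surface area A = 4πR² = 4π(4.77×10⁵ m)² = 2.85921×10¹² m².
Then P = σAT⁴ = 5.670×10⁻⁸×2.85921×10¹²×(186.367)⁴ = 1.96×10¹⁴ W.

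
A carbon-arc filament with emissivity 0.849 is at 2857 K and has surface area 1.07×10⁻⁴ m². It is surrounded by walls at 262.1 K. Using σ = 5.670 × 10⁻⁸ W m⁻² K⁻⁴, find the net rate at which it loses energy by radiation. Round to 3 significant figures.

Area A = 1.07×10⁻⁴ m².
Net radiated power P_net = εσA(T⁴ − T₀⁴) = 0.849×5.670×10⁻⁸×1.07×10⁻⁴×(2857⁴ − 262.1⁴).
T⁴ − T₀⁴ = 6.66256×10¹³ − 4.71920×10⁹ = 6.66209×10¹³ K⁴, so P_net = 343 W.

Net loss ≈ 343 W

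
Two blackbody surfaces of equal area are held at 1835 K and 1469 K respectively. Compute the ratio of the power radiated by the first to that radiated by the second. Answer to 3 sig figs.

P₁/P₂ ≈ 2.43

With equal areas, P₁/P₂ = (T₁/T₂)⁴ = (1835/1469)⁴ = 2.43.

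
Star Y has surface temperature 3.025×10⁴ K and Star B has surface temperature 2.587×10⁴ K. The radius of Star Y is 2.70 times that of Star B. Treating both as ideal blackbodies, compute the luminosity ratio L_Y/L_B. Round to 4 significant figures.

L ∝ R²T⁴, so L_Y/L_B = (R_Y/R_B)²(T_Y/T_B)⁴ = (2.70)² × (3.025×10⁴/2.587×10⁴)⁴ = 7.29 × 1.86946 = 13.63.

L_Y/L_B ≈ 13.63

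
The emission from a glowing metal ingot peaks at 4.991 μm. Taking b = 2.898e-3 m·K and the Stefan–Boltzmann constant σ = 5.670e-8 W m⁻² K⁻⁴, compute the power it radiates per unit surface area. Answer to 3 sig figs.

Wien's law: T = b/λ_max = 2.898×10⁻³/4.991×10⁻⁶ = 580.645 K.
Then I = σT⁴ = 5.670×10⁻⁸×(580.645)⁴ = 6.45×10³ W/m².

I ≈ 6.45×10³ W/m²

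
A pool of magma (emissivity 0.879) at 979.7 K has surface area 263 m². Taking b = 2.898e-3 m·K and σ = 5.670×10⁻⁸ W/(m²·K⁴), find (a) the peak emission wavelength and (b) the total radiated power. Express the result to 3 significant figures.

λ_max ≈ 2.96×10³ nm; P ≈ 1.21×10⁷ W

(a) λ_max = b/T = 2.898×10⁻³/979.7 = 2.958×10⁻⁶ m = 2.96×10³ nm.
Area A = 263 m².
(b) P = εσAT⁴ = 0.879×5.670×10⁻⁸×263×(979.7)⁴ = 1.21×10⁷ W.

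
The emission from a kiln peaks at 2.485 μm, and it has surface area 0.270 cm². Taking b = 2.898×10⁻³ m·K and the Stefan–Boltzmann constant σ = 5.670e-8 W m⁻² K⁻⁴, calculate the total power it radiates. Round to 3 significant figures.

Wien's law: T = b/λ_max = 2.898×10⁻³/2.485×10⁻⁶ = 1166.20 K.
Area A = 0.270 cm² = 2.70×10⁻⁵ m².
Then P = σAT⁴ = 5.670×10⁻⁸×2.70×10⁻⁵×(1166.20)⁴ = 2.83 W.

P ≈ 2.83 W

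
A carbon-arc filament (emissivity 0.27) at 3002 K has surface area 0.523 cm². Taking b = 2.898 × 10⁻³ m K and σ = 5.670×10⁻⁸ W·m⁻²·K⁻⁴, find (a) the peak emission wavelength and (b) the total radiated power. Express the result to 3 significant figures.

(a) λ_max = b/T = 2.898×10⁻³/3002 = 9.654×10⁻⁷ m = 0.965 μm.
Area A = 0.523 cm² = 5.23×10⁻⁵ m².
(b) P = εσAT⁴ = 0.27×5.670×10⁻⁸×5.23×10⁻⁵×(3002)⁴ = 65.0 W.

λ_max ≈ 0.965 μm; P ≈ 65.0 W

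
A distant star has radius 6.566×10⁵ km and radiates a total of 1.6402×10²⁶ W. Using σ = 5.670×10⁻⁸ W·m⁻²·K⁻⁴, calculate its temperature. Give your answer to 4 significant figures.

T ≈ 4807 K

Surface area A = 4πR² = 4π(6.566×10⁸ m)² = 5.41766×10¹⁸ m².
P = σAT⁴ ⇒ T = (P/(σA))^(1/4) = (1.6402×10²⁶/(5.670×10⁻⁸×5.41766×10¹⁸))^(1/4) = 4807 K.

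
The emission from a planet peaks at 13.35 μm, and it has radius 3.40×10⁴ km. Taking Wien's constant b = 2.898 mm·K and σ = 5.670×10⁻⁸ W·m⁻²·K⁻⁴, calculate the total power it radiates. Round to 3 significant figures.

P ≈ 1.83×10¹⁸ W

Wien's law: T = b/λ_max = 2.898×10⁻³/1.335×10⁻⁵ = 217.079 K.
Surface area A = 4πR² = 4π(3.40×10⁷ m)² = 1.45267×10¹⁶ m².
Then P = σAT⁴ = 5.670×10⁻⁸×1.45267×10¹⁶×(217.079)⁴ = 1.83×10¹⁸ W.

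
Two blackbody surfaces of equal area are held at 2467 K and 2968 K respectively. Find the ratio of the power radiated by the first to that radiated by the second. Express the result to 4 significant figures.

With equal areas, P₁/P₂ = (T₁/T₂)⁴ = (2467/2968)⁴ = 0.4773.

P₁/P₂ ≈ 0.4773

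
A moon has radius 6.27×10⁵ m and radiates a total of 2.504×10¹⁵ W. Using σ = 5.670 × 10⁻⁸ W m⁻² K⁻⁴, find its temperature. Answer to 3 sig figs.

T ≈ 307 K

Surface area A = 4πR² = 4π(6.27×10⁵ m)² = 4.94020×10¹² m².
P = σAT⁴ ⇒ T = (P/(σA))^(1/4) = (2.504×10¹⁵/(5.670×10⁻⁸×4.94020×10¹²))^(1/4) = 307 K.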